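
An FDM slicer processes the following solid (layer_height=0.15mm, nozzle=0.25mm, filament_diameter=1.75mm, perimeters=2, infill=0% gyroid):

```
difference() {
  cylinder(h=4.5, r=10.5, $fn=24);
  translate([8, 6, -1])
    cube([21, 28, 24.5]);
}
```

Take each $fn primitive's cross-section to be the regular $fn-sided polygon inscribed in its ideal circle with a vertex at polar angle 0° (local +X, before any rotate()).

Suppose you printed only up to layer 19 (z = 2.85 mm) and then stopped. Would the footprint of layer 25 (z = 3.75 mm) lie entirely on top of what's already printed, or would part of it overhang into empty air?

entirely on top

Compare the two slices. At z = 2.85: the cylinder: section is a regular 24-gon, circumradius r=10.5 (area = (24/2)·10.500²·sin(360°/24) = 342.42 mm²); the 21×28 cube at (8, 6) contributes its full rectangle (area 588.00 mm²); Taking the first minus the rest: starting from the r=10.5 cylinder (342.42 mm²), the 21×28 cube at (8, 6) partially overlaps it — only the 0.17 mm² overlap (of its 588.00 mm²) is removed, clipping the outline — area = 342.24 mm². At z = 3.75: the r=10.5 cylinder contributes a regular 24-gon of circumradius 10.5 (area = (24/2)·10.500²·sin(360°/24) = 342.42 mm²); the 21×28 cube at (8, 6) contributes its full rectangle (area 588.00 mm²); After the difference (first − rest): starting from the r=10.5 cylinder (342.42 mm²), the 21×28 cube at (8, 6) partially overlaps it — only the 0.17 mm² overlap (of its 588.00 mm²) is removed, clipping the outline — area = 342.24 mm². Checking containment: the cross-section at z = 3.75 is a subset of the cross-section at z = 2.85.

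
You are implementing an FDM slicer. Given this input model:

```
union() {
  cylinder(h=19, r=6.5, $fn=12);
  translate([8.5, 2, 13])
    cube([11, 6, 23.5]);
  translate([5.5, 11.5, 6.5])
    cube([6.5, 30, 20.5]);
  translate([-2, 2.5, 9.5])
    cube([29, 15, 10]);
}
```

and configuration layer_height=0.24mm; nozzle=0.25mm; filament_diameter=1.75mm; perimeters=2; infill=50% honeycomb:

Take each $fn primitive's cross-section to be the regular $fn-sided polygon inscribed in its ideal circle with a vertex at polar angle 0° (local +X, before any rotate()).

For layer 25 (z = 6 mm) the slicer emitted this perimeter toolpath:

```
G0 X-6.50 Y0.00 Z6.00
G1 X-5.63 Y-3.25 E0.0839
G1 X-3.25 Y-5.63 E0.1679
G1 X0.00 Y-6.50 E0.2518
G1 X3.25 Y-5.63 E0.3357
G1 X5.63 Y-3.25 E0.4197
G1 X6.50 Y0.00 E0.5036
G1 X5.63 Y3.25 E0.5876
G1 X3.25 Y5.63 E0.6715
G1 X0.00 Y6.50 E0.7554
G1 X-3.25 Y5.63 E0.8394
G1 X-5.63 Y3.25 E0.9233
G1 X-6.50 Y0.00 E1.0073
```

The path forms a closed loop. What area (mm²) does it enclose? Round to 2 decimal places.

Apply the shoelace formula to the sequence of (X, Y) vertices; enclosed area = 126.77 mm².

126.77 mm²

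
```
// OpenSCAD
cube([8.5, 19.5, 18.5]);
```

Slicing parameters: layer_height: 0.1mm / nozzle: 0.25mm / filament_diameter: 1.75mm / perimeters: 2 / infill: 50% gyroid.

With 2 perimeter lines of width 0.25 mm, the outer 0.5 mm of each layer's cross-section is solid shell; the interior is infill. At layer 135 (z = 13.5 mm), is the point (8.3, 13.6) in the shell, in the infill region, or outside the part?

shell

At z = 13.5 mm: the cube is present — its section is the full 8.5×19.5 rectangle. Overall, the cross-section is a single solid region. The nearest boundary edge runs (8.50, 0.00)→(8.50, 19.50); distance from the point to it = 0.20 mm. The point is inside the cross-section, 0.20 mm from the nearest boundary — within the 0.5 mm shell band (2 × 0.25).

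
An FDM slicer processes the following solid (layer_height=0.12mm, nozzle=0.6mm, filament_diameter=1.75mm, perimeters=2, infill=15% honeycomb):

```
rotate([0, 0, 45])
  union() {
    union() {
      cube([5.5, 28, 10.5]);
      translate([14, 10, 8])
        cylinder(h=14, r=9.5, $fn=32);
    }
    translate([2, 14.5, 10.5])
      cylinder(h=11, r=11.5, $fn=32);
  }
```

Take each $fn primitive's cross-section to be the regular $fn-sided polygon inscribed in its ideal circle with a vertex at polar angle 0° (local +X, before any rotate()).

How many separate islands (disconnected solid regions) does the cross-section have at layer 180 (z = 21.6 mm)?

At z = 21.6 mm: the cube does not reach this height (z outside [0, 10.5]); the cylinder at (14, 10): section is a regular 32-gon, circumradius r=9.5; Combining (union): only the r=9.5 cylinder at (14, 10) is present, so the union is just that shape — 1 connected region; the cylinder at (2, 14.5) is not intersected at this z (z outside [10.5, 21.5]); Combining (union): only the result so far is present, so the union is just that shape — 1 connected region; (rotated 45° about Z; rotation is an isometry so areas/perimeters/island counts are preserved). Overall, the cross-section is a single solid region. Island count = 1.

1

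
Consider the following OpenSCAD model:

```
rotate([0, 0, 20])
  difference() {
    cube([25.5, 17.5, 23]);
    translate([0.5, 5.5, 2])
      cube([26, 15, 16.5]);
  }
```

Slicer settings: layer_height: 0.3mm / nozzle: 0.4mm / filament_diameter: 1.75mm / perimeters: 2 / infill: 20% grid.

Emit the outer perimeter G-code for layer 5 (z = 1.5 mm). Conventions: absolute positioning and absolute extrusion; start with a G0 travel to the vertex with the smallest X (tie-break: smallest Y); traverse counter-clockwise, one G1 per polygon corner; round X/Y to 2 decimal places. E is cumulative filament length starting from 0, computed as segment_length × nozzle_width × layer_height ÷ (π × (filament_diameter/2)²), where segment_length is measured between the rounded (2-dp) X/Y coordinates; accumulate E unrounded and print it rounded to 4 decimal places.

G0 X-5.99 Y16.44 Z1.50
G1 X0.00 Y0.00 E0.8729
G1 X23.96 Y8.72 E2.1450
G1 X17.98 Y25.17 E3.0183
G1 X-5.99 Y16.44 E4.2910

At z = 1.5 mm: the 25.5×17.5 cube contributes its full rectangle; the cube at (0.5, 5.5) does not reach this height (z outside [2, 18.5]); Subtracting the remaining from the first: none of the subtracted shapes is present at this height, so the 25.5×17.5 cube is unchanged — 1 connected region; (whole slice rotated 20° about Z — lengths, areas and connectivity unchanged). The outline is a single polygon with 4 vertices. Extrusion per mm of travel: 0.4 × 0.3 / (π × 0.875²) = 0.049890. Accumulating E over each segment gives final E = 4.2910.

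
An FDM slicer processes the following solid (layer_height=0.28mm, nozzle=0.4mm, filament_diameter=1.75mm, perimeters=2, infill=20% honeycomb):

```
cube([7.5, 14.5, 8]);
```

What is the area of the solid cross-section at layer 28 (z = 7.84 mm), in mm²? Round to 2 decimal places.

At z = 7.84 mm: the cube is present — its section is the full 7.5×14.5 rectangle (area 108.75 mm²). Overall, the cross-section is a single solid region. Net area = 108.75 mm².

108.75 mm²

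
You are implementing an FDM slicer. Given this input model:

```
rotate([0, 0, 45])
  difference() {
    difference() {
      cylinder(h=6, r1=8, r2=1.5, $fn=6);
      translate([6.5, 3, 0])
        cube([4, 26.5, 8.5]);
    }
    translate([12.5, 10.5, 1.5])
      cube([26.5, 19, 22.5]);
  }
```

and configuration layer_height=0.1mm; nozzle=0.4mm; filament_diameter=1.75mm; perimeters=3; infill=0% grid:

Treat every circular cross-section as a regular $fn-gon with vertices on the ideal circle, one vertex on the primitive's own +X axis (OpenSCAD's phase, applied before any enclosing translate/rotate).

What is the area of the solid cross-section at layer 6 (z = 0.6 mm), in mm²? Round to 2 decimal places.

140.35 mm²

At z = 0.6 mm: the cone: at t=0.100 of its height the radius interpolates to r₁+(r₂−r₁)t = 7.350, giving a regular 6-gon of that circumradius (area = (6/2)·7.350²·sin(360°/6) = 140.35 mm²); the cube at (6.5, 3) is present — its section is the full 4×26.5 rectangle (area 106.00 mm²); Subtracting the remaining from the first: starting from the cone (140.35 mm²), the 4×26.5 cube at (6.5, 3) misses the remaining region (no effect) — area = 140.35 mm²; the cube at (12.5, 10.5) is not intersected at this z (z outside [1.5, 24]); Subtracting the remaining from the first: none of the subtracted shapes is present at this height, so that combined region is unchanged — area = 140.35 mm²; (whole slice rotated 45° about Z — lengths, areas and connectivity unchanged). Overall, the cross-section is a single solid region. Net area = 140.35 mm².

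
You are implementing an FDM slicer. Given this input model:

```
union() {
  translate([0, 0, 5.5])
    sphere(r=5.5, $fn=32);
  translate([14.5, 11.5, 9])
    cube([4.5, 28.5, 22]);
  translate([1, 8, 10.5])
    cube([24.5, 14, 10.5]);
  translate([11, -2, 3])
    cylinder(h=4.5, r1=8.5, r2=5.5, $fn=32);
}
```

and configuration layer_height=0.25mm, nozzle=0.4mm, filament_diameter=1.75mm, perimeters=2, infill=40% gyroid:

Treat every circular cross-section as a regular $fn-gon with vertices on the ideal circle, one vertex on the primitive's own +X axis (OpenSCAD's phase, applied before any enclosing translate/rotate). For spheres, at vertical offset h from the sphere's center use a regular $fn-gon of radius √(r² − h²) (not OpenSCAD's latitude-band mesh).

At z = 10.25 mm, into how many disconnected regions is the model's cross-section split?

At z = 10.25 mm: the r=5.5 sphere slices to a regular 32-gon of circumradius 2.773 (√(r²−h²) with h=4.75 from center); the cube at (14.5, 11.5) is present — its section is the full 4.5×28.5 rectangle; the cube at (1, 8) is absent (z outside [10.5, 21]); the cone at (11, -2) is absent (z outside [3, 7.5]); Taking the union: the 2 present regions are separate (no shared area or edge), so areas and boundary lengths simply add and each stays a separate island — 2 connected regions. The result has 2 disconnected regions.

2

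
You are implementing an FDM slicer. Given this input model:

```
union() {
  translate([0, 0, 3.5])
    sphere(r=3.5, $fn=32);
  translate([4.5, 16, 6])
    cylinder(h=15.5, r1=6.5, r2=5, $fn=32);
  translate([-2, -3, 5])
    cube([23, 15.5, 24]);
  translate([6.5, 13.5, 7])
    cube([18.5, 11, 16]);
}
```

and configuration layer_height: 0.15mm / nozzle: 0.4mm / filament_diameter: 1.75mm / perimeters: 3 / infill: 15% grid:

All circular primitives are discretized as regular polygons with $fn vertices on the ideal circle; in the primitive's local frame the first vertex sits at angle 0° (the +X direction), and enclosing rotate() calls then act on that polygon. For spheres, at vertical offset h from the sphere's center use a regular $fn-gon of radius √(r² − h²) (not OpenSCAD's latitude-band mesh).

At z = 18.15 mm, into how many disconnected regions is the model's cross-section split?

At z = 18.15 mm: the sphere does not reach this height (|z−center|=14.650 > r=3.5); the cone at (4.5, 16) contributes a regular 32-gon of circumradius 5.324 (interpolated between r1=6.5 and r2=5 at t=0.784); the cube at (-2, -3) is present — its section is the full 23×15.5 rectangle; the cube at (6.5, 13.5) (footprint 18.5×11) is included at this height; Taking the union: the regions partially overlap (shared area 29.52 mm²), so overlapping operands fuse into one piece — 1 connected region. The result has 1 disconnected region.

1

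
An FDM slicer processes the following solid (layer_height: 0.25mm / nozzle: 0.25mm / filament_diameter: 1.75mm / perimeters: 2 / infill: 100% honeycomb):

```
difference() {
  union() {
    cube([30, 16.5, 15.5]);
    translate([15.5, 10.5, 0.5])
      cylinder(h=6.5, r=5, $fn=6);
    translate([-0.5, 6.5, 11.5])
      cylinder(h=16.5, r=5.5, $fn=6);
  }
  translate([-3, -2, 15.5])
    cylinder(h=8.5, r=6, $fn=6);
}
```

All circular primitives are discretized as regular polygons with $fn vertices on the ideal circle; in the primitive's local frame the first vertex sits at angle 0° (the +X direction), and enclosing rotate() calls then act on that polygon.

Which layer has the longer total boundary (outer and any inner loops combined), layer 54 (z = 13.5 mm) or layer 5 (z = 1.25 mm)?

layer 54 (z = 13.5 mm)

Layer 54 (z = 13.5): the cube is present — its section is the full 30×16.5 rectangle (perimeter 93.00 mm); the cylinder at (15.5, 10.5) is not intersected at this z (z outside [0.5, 7]); the cylinder at (-0.5, 6.5): section is a regular 6-gon, circumradius r=5.5 (perimeter = 2·6·5.500·sin(180°/6) = 33.00 mm); Combining (union): the regions partially overlap (shared area 34.53 mm²), so the edge portions inside another operand are dropped and the merged outline is re-measured after clipping — boundary = 100.97 mm; the cylinder at (-3, -2) is absent (z outside [15.5, 24]); Taking the first minus the rest: none of the subtracted shapes is present at this height, so the result so far is unchanged — boundary = 100.97 mm. So its perimeter = 100.97 mm. Layer 5 (z = 1.25): the 30×16.5 cube contributes its full rectangle (perimeter 93.00 mm); the cylinder at (15.5, 10.5): section is a regular 6-gon, circumradius r=5 (perimeter = 2·6·5.000·sin(180°/6) = 30.00 mm); the cylinder at (-0.5, 6.5) is absent (z outside [11.5, 28]); Taking the union: the r=5 cylinder at (15.5, 10.5) lies entirely inside the 30×16.5 cube, so the union is just the 30×16.5 cube — boundary = 93.00 mm; the cylinder at (-3, -2) is not intersected at this z (z outside [15.5, 24]); Subtracting the remaining from the first: none of the subtracted shapes is present at this height, so the result so far is unchanged — boundary = 93.00 mm. So its perimeter = 93.00 mm. Layer 54 is larger (100.97 vs 93.00 mm).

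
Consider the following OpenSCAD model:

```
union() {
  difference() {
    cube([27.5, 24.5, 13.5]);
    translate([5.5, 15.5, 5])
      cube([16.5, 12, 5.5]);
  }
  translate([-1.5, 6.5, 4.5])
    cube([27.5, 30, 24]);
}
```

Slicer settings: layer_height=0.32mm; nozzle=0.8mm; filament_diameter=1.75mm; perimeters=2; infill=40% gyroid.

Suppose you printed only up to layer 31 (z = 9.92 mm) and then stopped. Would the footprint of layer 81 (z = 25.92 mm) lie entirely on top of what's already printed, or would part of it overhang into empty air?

Compare the two slices. At z = 9.92: the cube is present — its section is the full 27.5×24.5 rectangle (area 673.75 mm²); the cube at (5.5, 15.5) is present — its section is the full 16.5×12 rectangle (area 198.00 mm²); After the difference (first − rest): starting from the 27.5×24.5 cube (673.75 mm²), the 16.5×12 cube at (5.5, 15.5) partially overlaps it — only the 148.50 mm² overlap (of its 198.00 mm²) is removed, clipping the outline — area = 525.25 mm²; the cube at (-1.5, 6.5) (footprint 27.5×30) is included at this height (area 825.00 mm²); Merging all regions: the regions partially overlap — summed areas 1350.25 mm² minus the doubly-counted overlap 319.50 mm² gives 1030.75 mm² — area = 1030.75 mm². At z = 25.92: the cube is absent (z outside [0, 13.5]); the cube at (5.5, 15.5) does not reach this height (z outside [5, 10.5]); Taking the first minus the rest: the first operand is absent here, so nothing remains; the cube at (-1.5, 6.5) (footprint 27.5×30) is included at this height (area 825.00 mm²); Taking the union: only the 27.5×30 cube at (-1.5, 6.5) is present, so the union is just that shape — area = 825.00 mm². Checking containment: the cross-section at z = 25.92 is a subset of the cross-section at z = 9.92.

entirely on top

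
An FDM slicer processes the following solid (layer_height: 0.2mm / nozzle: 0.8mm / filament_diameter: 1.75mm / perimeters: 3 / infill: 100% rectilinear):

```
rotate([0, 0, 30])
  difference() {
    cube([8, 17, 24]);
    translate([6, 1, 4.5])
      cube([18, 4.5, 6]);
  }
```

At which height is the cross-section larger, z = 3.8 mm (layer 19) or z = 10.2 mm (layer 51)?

layer 19 (z = 3.8 mm)

Layer 19 (z = 3.8): the cube (footprint 8×17) is included at this height (area 136.00 mm²); the cube at (6, 1) is not intersected at this z (z outside [4.5, 10.5]); Subtracting the remaining from the first: none of the subtracted shapes is present at this height, so the 8×17 cube is unchanged — area = 136.00 mm²; (rotated 30° about Z; rotation is an isometry so areas/perimeters/island counts are preserved). So its area = 136.00 mm². Layer 51 (z = 10.2): the cube is present — its section is the full 8×17 rectangle (area 136.00 mm²); the cube at (6, 1) is present — its section is the full 18×4.5 rectangle (area 81.00 mm²); Subtracting the remaining from the first: starting from the 8×17 cube (136.00 mm²), the 18×4.5 cube at (6, 1) partially overlaps it — only the 9.00 mm² overlap (of its 81.00 mm²) is removed, clipping the outline — area = 127.00 mm²; (whole slice rotated 30° about Z — lengths, areas and connectivity unchanged). So its area = 127.00 mm². Layer 19 is larger (136.00 vs 127.00 mm²).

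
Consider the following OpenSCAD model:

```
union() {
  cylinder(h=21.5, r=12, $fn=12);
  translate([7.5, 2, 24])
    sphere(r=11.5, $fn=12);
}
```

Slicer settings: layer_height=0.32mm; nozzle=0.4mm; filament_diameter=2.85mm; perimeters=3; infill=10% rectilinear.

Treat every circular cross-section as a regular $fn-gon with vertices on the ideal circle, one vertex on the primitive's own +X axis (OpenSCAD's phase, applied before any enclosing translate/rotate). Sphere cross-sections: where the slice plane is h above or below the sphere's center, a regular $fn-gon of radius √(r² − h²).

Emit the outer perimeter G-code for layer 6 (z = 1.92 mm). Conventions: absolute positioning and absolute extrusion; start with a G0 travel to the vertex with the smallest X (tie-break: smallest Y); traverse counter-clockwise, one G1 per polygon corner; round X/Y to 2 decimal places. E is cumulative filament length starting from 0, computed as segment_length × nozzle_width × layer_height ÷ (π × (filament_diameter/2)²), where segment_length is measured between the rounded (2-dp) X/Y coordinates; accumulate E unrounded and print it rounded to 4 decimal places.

G0 X-12.00 Y0.00 Z1.92
G1 X-10.39 Y-6.00 E0.1246
G1 X-6.00 Y-10.39 E0.2492
G1 X0.00 Y-12.00 E0.3739
G1 X6.00 Y-10.39 E0.4985
G1 X10.39 Y-6.00 E0.6231
G1 X12.00 Y0.00 E0.7477
G1 X10.39 Y6.00 E0.8724
G1 X6.00 Y10.39 E0.9969
G1 X0.00 Y12.00 E1.1216
G1 X-6.00 Y10.39 E1.2462
G1 X-10.39 Y6.00 E1.3708
G1 X-12.00 Y0.00 E1.4954

At z = 1.92 mm: the r=12 cylinder contributes a regular 12-gon of circumradius 12; the sphere at (7.5, 2) is absent (|z−center|=22.080 > r=11.5); Combining (union): only the r=12 cylinder is present, so the union is just that shape — 1 connected region. The outline is a single polygon with 12 vertices. Extrusion per mm of travel: 0.4 × 0.32 / (π × 1.425²) = 0.020065. Accumulating E over each segment gives final E = 1.4954.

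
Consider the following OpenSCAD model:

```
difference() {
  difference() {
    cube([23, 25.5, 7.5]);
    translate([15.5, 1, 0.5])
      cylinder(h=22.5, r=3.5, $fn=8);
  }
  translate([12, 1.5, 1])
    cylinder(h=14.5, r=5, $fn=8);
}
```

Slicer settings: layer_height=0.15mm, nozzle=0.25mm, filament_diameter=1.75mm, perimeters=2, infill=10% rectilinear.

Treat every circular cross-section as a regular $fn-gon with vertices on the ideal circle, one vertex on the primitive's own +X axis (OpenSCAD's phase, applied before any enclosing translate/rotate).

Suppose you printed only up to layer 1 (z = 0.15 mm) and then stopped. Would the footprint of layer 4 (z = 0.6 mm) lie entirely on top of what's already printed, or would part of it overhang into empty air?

Compare the two slices. At z = 0.15: the 23×25.5 cube contributes its full rectangle (area 586.50 mm²); the cylinder at (15.5, 1) is not intersected at this z (z outside [0.5, 23]); Subtracting the remaining from the first: none of the subtracted shapes is present at this height, so the 23×25.5 cube is unchanged — area = 586.50 mm²; the cylinder at (12, 1.5) does not reach this height (z outside [1, 15.5]); After the difference (first − rest): none of the subtracted shapes is present at this height, so that combined region is unchanged — area = 586.50 mm². At z = 0.6: the 23×25.5 cube contributes its full rectangle (area 586.50 mm²); the cylinder at (15.5, 1): section is a regular 8-gon, circumradius r=3.5 (area = (8/2)·3.500²·sin(360°/8) = 34.65 mm²); After the difference (first − rest): starting from the 23×25.5 cube (586.50 mm²), the r=3.5 cylinder at (15.5, 1) partially overlaps it — only the 23.91 mm² overlap (of its 34.65 mm²) is removed, clipping the outline — area = 562.59 mm²; the cylinder at (12, 1.5) does not reach this height (z outside [1, 15.5]); After the difference (first − rest): none of the subtracted shapes is present at this height, so the result so far is unchanged — area = 562.59 mm². Checking containment: the cross-section at z = 0.6 is a subset of the cross-section at z = 0.15.

entirely on top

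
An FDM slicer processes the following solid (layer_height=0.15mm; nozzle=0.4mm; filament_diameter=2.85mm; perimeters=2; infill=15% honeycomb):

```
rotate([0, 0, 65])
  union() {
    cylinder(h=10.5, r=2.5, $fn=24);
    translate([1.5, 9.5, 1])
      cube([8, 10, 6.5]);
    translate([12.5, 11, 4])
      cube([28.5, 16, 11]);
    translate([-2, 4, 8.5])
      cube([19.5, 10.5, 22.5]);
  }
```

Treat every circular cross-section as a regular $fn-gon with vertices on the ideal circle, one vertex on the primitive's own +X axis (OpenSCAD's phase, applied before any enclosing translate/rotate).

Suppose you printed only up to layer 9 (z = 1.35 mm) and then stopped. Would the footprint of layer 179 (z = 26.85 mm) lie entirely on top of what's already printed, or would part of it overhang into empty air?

Compare the two slices. At z = 1.35: the cylinder: section is a regular 24-gon, circumradius r=2.5 (area = (24/2)·2.500²·sin(360°/24) = 19.41 mm²); the cube at (1.5, 9.5) (footprint 8×10) is included at this height (area 80.00 mm²); the cube at (12.5, 11) is not intersected at this z (z outside [4, 15]); the cube at (-2, 4) does not reach this height (z outside [8.5, 31]); Merging all regions: the 2 present regions are separate (no shared area or edge), so areas and boundary lengths simply add and each stays a separate island — area = 99.41 mm²; (whole slice rotated 65° about Z — lengths, areas and connectivity unchanged). At z = 26.85: the cylinder is absent (z outside [0, 10.5]); the cube at (1.5, 9.5) is absent (z outside [1, 7.5]); the cube at (12.5, 11) does not reach this height (z outside [4, 15]); the cube at (-2, 4) (footprint 19.5×10.5) is included at this height (area 204.75 mm²); Taking the union: only the 19.5×10.5 cube at (-2, 4) is present, so the union is just that shape — area = 204.75 mm²; (whole slice rotated 65° about Z — lengths, areas and connectivity unchanged). Checking containment: at z = 26.85 the cross-section extends beyond the z = 1.35 cross-section by about 164.75 mm².

part overhangs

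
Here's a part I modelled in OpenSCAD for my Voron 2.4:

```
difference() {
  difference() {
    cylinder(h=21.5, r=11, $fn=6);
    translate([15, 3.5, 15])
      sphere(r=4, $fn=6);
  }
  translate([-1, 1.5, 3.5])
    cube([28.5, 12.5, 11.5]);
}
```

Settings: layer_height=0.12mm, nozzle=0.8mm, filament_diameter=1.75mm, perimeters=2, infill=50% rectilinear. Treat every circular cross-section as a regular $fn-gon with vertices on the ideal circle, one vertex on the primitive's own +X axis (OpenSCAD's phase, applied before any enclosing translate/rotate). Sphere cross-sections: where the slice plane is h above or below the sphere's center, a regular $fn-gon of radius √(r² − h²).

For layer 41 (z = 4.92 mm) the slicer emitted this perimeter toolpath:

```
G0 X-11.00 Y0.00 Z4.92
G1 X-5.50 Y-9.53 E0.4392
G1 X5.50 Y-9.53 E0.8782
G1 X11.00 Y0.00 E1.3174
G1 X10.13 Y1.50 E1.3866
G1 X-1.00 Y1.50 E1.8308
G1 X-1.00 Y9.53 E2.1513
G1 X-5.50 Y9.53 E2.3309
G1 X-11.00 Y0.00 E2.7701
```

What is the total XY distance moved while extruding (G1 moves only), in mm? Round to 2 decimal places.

69.40 mm

Sum the Euclidean lengths of each G1 segment: total = 69.40 mm.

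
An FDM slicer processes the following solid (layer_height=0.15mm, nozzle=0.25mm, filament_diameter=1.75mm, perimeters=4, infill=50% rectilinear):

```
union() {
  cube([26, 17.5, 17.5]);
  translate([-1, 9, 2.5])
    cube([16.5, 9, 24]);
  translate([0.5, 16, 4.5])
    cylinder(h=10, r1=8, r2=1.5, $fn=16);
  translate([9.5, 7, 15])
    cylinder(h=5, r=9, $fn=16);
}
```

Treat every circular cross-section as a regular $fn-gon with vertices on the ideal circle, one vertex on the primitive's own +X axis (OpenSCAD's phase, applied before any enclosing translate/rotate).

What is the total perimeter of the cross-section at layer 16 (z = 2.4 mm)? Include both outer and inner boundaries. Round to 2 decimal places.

At z = 2.4 mm: the 26×17.5 cube contributes its full rectangle (perimeter 87.00 mm); the cube at (-1, 9) is not intersected at this z (z outside [2.5, 26.5]); the cone at (0.5, 16) does not reach this height (z outside [4.5, 14.5]); the cylinder at (9.5, 7) is not intersected at this z (z outside [15, 20]); Merging all regions: only the 26×17.5 cube is present, so the union is just that shape — boundary = 87.00 mm. Overall, the cross-section is a single solid region. Total boundary length (outer) = 87.00 mm.

87.00 mm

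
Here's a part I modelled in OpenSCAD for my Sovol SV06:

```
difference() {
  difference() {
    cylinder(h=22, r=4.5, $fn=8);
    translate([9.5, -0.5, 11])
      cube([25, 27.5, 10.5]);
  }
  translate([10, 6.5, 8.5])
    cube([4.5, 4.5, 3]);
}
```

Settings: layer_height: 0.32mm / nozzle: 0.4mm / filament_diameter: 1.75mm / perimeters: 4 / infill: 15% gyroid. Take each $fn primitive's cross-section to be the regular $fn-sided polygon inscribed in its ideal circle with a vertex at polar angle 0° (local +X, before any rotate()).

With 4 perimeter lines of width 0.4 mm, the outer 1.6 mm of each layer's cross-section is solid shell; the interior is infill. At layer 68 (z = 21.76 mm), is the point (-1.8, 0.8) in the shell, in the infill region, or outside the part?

infill

At z = 21.76 mm: the r=4.5 cylinder contributes a regular 8-gon of circumradius 4.5; the cube at (9.5, -0.5) is not intersected at this z (z outside [11, 21.5]); After the difference (first − rest): none of the subtracted shapes is present at this height, so the r=4.5 cylinder is unchanged — 1 connected region; the cube at (10, 6.5) does not reach this height (z outside [8.5, 11.5]); Taking the first minus the rest: none of the subtracted shapes is present at this height, so that combined region is unchanged — 1 connected region. Overall, the cross-section is a single solid region. The nearest boundary edge runs (-3.18, 3.18)→(-4.50, 0.00); distance from the point to it = 2.19 mm. The point is inside the cross-section and 2.19 mm from the nearest boundary — more than the 1.6 mm shell width (4 × 0.4), so it's in the infill interior.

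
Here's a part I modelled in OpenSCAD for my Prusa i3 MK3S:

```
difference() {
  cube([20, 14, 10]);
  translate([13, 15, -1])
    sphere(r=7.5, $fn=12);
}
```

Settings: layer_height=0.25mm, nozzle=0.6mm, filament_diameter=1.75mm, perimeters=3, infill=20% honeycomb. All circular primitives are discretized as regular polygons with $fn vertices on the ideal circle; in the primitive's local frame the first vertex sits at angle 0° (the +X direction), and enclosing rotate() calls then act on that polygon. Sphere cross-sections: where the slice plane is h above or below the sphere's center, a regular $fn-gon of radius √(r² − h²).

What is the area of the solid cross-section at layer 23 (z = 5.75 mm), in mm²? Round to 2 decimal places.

270.24 mm²

At z = 5.75 mm: the cube is present — its section is the full 20×14 rectangle (area 280.00 mm²); the sphere at (13, 15): section is a regular 12-gon, circumradius = √(r²−h²) = √(7.5²−6.75²) = 3.269 (area = (12/2)·3.269²·sin(360°/12) = 32.06 mm²); Taking the first minus the rest: starting from the 20×14 cube (280.00 mm²), the r=7.5 sphere at (13, 15) partially overlaps it — only the 9.76 mm² overlap (of its 32.06 mm²) is removed, clipping the outline — area = 270.24 mm². Overall, the cross-section is a single solid region. Net area = 270.24 mm².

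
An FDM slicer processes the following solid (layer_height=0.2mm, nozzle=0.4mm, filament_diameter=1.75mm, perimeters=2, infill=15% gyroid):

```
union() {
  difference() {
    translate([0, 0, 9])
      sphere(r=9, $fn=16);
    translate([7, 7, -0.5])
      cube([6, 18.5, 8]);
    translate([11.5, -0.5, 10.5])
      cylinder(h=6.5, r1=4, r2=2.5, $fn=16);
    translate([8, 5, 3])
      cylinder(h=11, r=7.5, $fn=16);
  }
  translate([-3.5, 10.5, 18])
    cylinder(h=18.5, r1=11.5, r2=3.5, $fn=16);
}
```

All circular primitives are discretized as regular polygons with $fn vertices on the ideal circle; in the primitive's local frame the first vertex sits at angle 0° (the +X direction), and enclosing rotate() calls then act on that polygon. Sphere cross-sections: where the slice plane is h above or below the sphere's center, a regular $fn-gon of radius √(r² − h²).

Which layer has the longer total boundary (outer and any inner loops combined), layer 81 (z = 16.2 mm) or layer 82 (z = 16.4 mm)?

layer 81 (z = 16.2 mm)

Layer 81 (z = 16.2): the r=9 sphere slices to a regular 16-gon of circumradius 5.400 (√(r²−h²) with h=7.2 from center) (perimeter = 2·16·5.400·sin(180°/16) = 33.71 mm); the cube at (7, 7) does not reach this height (z outside [-0.5, 7.5]); the cone at (11.5, -0.5): at t=0.877 of its height the radius interpolates to r₁+(r₂−r₁)t = 2.685, giving a regular 16-gon of that circumradius (perimeter = 2·16·2.685·sin(180°/16) = 16.76 mm); the cylinder at (8, 5) is not intersected at this z (z outside [3, 14]); Subtracting the remaining from the first: starting from the r=9 sphere, the cone at (11.5, -0.5) misses the remaining region (no effect) — boundary = 33.71 mm; the cone at (-3.5, 10.5) is absent (z outside [18, 36.5]); Taking the union: only the result so far is present, so the union is just that shape — boundary = 33.71 mm. So its perimeter = 33.71 mm. Layer 82 (z = 16.4): the r=9 sphere contributes a regular 16-gon of circumradius √(9²−7.4²) = 5.122 (perimeter = 2·16·5.122·sin(180°/16) = 31.98 mm); the cube at (7, 7) is absent (z outside [-0.5, 7.5]); the cone at (11.5, -0.5) (r1=4→r2=2.5) has section circumradius 2.638 here — a regular 16-gon (perimeter = 2·16·2.638·sin(180°/16) = 16.47 mm); the cylinder at (8, 5) is not intersected at this z (z outside [3, 14]); Subtracting the remaining from the first: starting from the r=9 sphere, the cone at (11.5, -0.5) misses the remaining region (no effect) — boundary = 31.98 mm; the cone at (-3.5, 10.5) is not intersected at this z (z outside [18, 36.5]); Taking the union: only the result so far is present, so the union is just that shape — boundary = 31.98 mm. So its perimeter = 31.98 mm. Layer 81 is larger (33.71 vs 31.98 mm).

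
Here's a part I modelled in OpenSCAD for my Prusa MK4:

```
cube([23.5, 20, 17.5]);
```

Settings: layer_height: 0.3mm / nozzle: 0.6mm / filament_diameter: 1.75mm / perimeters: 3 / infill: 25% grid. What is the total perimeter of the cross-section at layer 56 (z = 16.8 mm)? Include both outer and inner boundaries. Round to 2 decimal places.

87.00 mm

At z = 16.8 mm: the cube (footprint 23.5×20) is included at this height (perimeter 87.00 mm). Overall, the cross-section is a single solid region. Total boundary length (outer) = 87.00 mm.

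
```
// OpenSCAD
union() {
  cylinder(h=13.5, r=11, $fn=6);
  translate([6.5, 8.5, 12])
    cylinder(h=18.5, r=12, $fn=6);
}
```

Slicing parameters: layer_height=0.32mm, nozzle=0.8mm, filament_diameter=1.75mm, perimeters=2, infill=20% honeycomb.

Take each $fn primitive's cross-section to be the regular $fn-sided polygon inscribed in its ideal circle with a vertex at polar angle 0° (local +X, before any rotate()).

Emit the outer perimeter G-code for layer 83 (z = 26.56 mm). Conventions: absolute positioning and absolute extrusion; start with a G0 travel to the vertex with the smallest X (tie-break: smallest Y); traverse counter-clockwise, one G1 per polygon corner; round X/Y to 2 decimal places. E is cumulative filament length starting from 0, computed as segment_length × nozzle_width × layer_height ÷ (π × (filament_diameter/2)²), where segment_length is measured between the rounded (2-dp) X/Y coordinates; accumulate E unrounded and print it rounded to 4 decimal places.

G0 X-5.50 Y8.50 Z26.56
G1 X0.50 Y-1.89 E1.2770
G1 X12.50 Y-1.89 E2.5542
G1 X18.50 Y8.50 E3.8311
G1 X12.50 Y18.89 E5.1081
G1 X0.50 Y18.89 E6.3853
G1 X-5.50 Y8.50 E7.6623

At z = 26.56 mm: the cylinder is absent (z outside [0, 13.5]); the r=12 cylinder at (6.5, 8.5) gives a regular 6-gon of circumradius 12 (constant along its height); Combining (union): only the r=12 cylinder at (6.5, 8.5) is present, so the union is just that shape — 1 connected region. The outline is a single polygon with 6 vertices. Extrusion per mm of travel: 0.8 × 0.32 / (π × 0.875²) = 0.106432. Accumulating E over each segment gives final E = 7.6623.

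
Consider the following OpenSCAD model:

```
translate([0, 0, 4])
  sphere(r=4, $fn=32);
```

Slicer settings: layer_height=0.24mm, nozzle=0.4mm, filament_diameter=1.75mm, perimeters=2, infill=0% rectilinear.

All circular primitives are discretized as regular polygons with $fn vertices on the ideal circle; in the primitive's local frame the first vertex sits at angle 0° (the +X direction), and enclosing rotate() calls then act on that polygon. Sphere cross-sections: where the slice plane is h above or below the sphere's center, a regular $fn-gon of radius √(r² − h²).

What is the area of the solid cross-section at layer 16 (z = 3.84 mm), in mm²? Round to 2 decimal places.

49.86 mm²

At z = 3.84 mm: the r=4 sphere contributes a regular 32-gon of circumradius √(4²−0.16²) = 3.997 (area = (32/2)·3.997²·sin(360°/32) = 49.86 mm²). Overall, the cross-section is a single solid region. Net area = 49.86 mm².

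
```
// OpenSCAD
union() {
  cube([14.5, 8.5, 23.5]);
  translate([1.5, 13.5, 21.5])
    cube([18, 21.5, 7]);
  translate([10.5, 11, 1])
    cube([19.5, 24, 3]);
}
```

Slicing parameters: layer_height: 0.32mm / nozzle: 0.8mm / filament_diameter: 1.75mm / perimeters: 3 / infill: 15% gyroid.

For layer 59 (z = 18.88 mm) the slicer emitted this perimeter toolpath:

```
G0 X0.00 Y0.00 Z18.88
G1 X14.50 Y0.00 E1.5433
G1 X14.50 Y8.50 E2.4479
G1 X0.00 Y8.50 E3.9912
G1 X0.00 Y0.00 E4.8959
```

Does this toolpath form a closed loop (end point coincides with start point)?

yes

Start point (G0): (0.00, 0.00). End point (last G1): the path returns to the start — closed.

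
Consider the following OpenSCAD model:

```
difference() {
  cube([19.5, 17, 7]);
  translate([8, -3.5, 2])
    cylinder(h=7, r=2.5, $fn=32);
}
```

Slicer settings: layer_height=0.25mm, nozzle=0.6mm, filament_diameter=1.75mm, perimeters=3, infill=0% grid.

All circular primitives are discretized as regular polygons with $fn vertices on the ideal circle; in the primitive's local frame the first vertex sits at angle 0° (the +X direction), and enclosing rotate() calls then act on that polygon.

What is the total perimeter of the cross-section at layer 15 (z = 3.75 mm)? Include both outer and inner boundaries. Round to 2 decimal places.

73.00 mm

At z = 3.75 mm: the 19.5×17 cube contributes its full rectangle (perimeter 73.00 mm); the r=2.5 cylinder at (8, -3.5) gives a regular 32-gon of circumradius 2.5 (constant along its height) (perimeter = 2·32·2.500·sin(180°/32) = 15.68 mm); Subtracting the remaining from the first: starting from the 19.5×17 cube, the r=2.5 cylinder at (8, -3.5) misses the remaining region (no effect) — boundary = 73.00 mm. Overall, the cross-section is a single solid region. Total boundary length (outer) = 73.00 mm.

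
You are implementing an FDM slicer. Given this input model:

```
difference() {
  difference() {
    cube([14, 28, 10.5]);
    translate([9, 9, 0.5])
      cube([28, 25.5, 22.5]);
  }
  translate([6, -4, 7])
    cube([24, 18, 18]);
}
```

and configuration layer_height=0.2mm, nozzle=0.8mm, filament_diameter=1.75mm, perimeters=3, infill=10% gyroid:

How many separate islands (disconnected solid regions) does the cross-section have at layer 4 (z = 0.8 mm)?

At z = 0.8 mm: the cube (footprint 14×28) is included at this height; the 28×25.5 cube at (9, 9) contributes its full rectangle; Subtracting the remaining from the first: starting from the 14×28 cube, the 28×25.5 cube at (9, 9) partially overlaps it — only the 95.00 mm² overlap (of its 714.00 mm²) is removed, clipping the outline — 1 connected region; the cube at (6, -4) is absent (z outside [7, 25]); After the difference (first − rest): none of the subtracted shapes is present at this height, so the result so far is unchanged — 1 connected region. Overall, the cross-section is a single solid region. Island count = 1.

1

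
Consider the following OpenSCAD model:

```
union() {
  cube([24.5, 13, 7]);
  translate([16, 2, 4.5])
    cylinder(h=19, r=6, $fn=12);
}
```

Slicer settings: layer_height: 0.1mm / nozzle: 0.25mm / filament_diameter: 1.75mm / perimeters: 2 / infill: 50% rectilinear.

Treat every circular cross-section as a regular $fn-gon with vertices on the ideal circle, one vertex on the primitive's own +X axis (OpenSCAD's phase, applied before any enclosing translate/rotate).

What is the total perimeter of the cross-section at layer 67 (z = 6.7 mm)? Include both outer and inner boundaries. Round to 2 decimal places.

78.57 mm

At z = 6.7 mm: the cube (footprint 24.5×13) is included at this height (perimeter 75.00 mm); the r=6 cylinder at (16, 2) contributes a regular 12-gon of circumradius 6 (perimeter = 2·12·6.000·sin(180°/12) = 37.27 mm); Merging all regions: the regions partially overlap (shared area 76.93 mm²), so the edge portions inside another operand are dropped and the merged outline is re-measured after clipping — boundary = 78.57 mm. Overall, the cross-section is a single solid region. Total boundary length (outer) = 78.57 mm.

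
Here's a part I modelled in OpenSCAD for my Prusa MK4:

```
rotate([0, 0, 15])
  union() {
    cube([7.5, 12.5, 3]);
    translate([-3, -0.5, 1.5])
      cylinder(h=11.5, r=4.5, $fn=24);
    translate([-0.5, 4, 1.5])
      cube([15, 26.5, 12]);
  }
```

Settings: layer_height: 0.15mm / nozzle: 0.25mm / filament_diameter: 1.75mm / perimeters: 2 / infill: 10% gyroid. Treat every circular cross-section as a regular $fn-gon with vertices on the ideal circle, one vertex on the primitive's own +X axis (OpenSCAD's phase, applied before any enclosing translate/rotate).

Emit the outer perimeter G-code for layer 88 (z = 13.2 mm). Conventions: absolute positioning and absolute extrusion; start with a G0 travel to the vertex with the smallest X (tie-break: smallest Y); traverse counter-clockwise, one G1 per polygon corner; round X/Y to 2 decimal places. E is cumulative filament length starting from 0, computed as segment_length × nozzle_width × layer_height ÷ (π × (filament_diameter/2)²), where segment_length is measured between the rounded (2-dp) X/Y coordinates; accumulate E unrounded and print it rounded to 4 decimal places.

At z = 13.2 mm: the cube is absent (z outside [0, 3]); the cylinder at (-3, -0.5) is not intersected at this z (z outside [1.5, 13]); the 15×26.5 cube at (-0.5, 4) contributes its full rectangle; Taking the union: only the 15×26.5 cube at (-0.5, 4) is present, so the union is just that shape — 1 connected region; (whole slice rotated 15° about Z — lengths, areas and connectivity unchanged). The outline is a single polygon with 4 vertices. Extrusion per mm of travel: 0.25 × 0.15 / (π × 0.875²) = 0.015591. Accumulating E over each segment gives final E = 1.2940.

G0 X-8.38 Y29.33 Z13.20
G1 X-1.52 Y3.73 E0.4132
G1 X12.97 Y7.62 E0.6471
G1 X6.11 Y33.21 E1.0602
G1 X-8.38 Y29.33 E1.2940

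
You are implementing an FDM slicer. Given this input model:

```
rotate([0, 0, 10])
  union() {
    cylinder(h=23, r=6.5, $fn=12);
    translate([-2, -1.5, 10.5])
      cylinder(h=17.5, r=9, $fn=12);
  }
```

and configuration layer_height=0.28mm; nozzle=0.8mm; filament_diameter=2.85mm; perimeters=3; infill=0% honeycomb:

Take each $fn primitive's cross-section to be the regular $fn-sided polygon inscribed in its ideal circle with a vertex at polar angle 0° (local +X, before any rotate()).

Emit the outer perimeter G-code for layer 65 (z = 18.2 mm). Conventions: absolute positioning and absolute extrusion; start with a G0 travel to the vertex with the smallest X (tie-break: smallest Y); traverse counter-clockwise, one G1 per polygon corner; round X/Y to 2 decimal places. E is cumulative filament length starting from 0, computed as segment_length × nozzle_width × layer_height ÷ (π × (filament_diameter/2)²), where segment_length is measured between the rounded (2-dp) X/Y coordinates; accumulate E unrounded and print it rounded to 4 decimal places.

At z = 18.2 mm: the r=6.5 cylinder gives a regular 12-gon of circumradius 6.5 (constant along its height); the r=9 cylinder at (-2, -1.5) gives a regular 12-gon of circumradius 9 (constant along its height); Combining (union): the regions partially overlap (shared area 126.54 mm²), so overlapping operands fuse into one piece — 1 connected region; (rotated 10° about Z; rotation is an isometry so areas/perimeters/island counts are preserved). The outline is a single polygon with 16 vertices. Extrusion per mm of travel: 0.8 × 0.28 / (π × 1.425²) = 0.035113. Accumulating E over each segment gives final E = 1.9641.

G0 X-10.57 Y-3.39 Z18.20
G1 X-8.60 Y-7.61 E0.1635
G1 X-4.79 Y-10.28 E0.3269
G1 X-0.15 Y-10.69 E0.4904
G1 X4.08 Y-8.72 E0.6543
G1 X6.75 Y-4.90 E0.8179
G1 X7.15 Y-0.26 E0.9815
G1 X5.19 Y3.96 E1.1448
G1 X5.03 Y4.07 E1.1517
G1 X4.98 Y4.18 E1.1559
G1 X2.22 Y6.11 E1.2742
G1 X2.10 Y6.12 E1.2784
G1 X1.37 Y6.63 E1.3097
G1 X-3.27 Y7.04 E1.4732
G1 X-7.49 Y5.07 E1.6367
G1 X-10.17 Y1.25 E1.8006
G1 X-10.57 Y-3.39 E1.9641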